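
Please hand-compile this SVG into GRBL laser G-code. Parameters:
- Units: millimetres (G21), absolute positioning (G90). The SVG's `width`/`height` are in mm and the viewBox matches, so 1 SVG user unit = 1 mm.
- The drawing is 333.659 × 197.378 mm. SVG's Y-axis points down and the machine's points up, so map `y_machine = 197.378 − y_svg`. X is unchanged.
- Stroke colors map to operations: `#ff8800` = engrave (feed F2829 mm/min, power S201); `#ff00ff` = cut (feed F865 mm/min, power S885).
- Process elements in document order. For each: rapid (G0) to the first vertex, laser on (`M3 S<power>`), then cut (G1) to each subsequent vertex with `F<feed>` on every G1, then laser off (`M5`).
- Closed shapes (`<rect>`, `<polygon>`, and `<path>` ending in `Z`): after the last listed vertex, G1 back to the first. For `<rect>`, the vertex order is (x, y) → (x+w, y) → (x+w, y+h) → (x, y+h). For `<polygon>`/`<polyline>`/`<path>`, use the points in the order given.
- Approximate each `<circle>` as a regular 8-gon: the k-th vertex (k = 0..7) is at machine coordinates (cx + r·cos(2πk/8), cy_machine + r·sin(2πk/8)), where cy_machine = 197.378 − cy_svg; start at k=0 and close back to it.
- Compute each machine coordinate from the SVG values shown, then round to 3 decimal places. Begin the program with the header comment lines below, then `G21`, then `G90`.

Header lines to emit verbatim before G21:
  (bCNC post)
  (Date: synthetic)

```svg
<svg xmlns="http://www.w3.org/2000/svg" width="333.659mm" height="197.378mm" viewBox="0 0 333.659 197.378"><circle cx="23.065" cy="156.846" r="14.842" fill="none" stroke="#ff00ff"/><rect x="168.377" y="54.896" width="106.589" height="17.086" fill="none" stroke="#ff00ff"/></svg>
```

(bCNC post)
(Date: synthetic)
G21
G90
G0 X37.907 Y40.532
M3 S885
G1 X33.560 Y51.027 F865
G1 X23.065 Y55.374 F865
G1 X12.570 Y51.027 F865
G1 X8.223 Y40.532 F865
G1 X12.570 Y30.037 F865
G1 X23.065 Y25.690 F865
G1 X33.560 Y30.037 F865
G1 X37.907 Y40.532 F865
M5
G0 X168.377 Y142.482
M3 S885
G1 X274.966 Y142.482 F865
G1 X274.966 Y125.396 F865
G1 X168.377 Y125.396 F865
G1 X168.377 Y142.482 F865
M5

1 u = 1 mm; y_m = 197.378 − y.

[1] `<circle>` circle, #ff00ff→cut S885 F865: (37.907,40.532) → (33.560,51.027) → (23.065,55.374) → (12.570,51.027) → (8.223,40.532) → (12.570,30.037) → (23.065,25.690) → (33.560,30.037) → (37.907,40.532) (closed)

[2] `<rect>` rectangle, #ff00ff→cut S885 F865: (168.377,142.482) → (274.966,142.482) → (274.966,125.396) → (168.377,125.396) → (168.377,142.482) (closed)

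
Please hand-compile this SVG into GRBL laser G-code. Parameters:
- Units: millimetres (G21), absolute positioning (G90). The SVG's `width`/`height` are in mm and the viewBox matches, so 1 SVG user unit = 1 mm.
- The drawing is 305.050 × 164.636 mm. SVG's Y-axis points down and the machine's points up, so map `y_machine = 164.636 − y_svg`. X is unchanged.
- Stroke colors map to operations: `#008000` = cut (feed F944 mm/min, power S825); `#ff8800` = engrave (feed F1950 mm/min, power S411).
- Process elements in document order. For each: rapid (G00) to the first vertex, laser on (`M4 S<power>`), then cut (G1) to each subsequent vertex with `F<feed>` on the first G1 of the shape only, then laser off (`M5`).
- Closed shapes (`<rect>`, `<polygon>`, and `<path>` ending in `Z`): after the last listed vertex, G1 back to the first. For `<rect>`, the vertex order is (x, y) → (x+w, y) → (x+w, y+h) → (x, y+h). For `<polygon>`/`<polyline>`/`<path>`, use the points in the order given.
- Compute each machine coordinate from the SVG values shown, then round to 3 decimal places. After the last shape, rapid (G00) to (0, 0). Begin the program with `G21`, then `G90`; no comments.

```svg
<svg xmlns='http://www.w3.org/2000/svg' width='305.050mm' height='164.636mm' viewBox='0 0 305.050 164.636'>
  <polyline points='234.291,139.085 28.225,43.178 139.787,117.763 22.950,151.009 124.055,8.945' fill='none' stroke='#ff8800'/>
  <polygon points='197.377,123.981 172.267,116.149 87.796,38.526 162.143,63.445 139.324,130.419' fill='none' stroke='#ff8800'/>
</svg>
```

G21
G90
G00 X234.291 Y25.551
M4 S411
G1 X28.225 Y121.458 F1950
G1 X139.787 Y46.873
G1 X22.950 Y13.627
G1 X124.055 Y155.691
M5
G00 X197.377 Y40.655
M4 S411
G1 X172.267 Y48.487 F1950
G1 X87.796 Y126.110
G1 X162.143 Y101.191
G1 X139.324 Y34.217
G1 X197.377 Y40.655
M5
G00 X0.000 Y0.000

viewBox `0 0 305.050 164.636` with mm width/height → 1 unit = 1 mm. Flip: y_m = 164.636 − y_svg.

**Shape 1** — `<polyline>` open polyline, stroke `#ff8800` → engrave (S411, F1950). Machine vertices: (234.291,25.551) → (28.225,121.458) → (139.787,46.873) → (22.950,13.627) → (124.055,155.691). Open path.

**Shape 2** — `<polygon>` closed polygon, stroke `#ff8800` → engrave (S411, F1950). Machine vertices: (197.377,40.655) → (172.267,48.487) → (87.796,126.110) → (162.143,101.191) → (139.324,34.217) → (197.377,40.655). Closed: final G1 returns to the first vertex.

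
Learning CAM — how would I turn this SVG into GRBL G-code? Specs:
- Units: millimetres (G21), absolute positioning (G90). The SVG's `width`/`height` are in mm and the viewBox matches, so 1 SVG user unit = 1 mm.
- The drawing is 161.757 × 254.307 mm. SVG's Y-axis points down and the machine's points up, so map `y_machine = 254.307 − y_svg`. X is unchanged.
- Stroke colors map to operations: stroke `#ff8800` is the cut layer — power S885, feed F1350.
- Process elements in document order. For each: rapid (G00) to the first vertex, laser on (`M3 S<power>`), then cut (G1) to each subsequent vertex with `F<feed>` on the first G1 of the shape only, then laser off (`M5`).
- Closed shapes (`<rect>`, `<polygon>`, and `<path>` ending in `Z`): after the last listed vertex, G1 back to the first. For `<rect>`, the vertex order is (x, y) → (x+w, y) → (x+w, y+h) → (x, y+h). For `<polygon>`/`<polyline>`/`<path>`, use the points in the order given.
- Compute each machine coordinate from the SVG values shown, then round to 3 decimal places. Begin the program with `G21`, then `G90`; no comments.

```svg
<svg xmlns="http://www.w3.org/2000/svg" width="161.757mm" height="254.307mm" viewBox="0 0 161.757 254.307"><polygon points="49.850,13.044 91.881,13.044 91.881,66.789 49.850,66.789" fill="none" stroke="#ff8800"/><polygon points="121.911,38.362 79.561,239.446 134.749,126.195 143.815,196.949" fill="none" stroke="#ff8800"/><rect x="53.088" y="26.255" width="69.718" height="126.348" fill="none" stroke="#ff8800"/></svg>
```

1 u = 1 mm; y_m = 254.307 − y.

[1] `<polygon>` rectangle, #ff8800→cut S885 F1350: (49.850,241.263) → (91.881,241.263) → (91.881,187.518) → (49.850,187.518) → (49.850,241.263) (closed)

[2] `<polygon>` closed polygon, #ff8800→cut S885 F1350: (121.911,215.945) → (79.561,14.861) → (134.749,128.112) → (143.815,57.358) → (121.911,215.945) (closed)

[3] `<rect>` rectangle, #ff8800→cut S885 F1350: (53.088,228.052) → (122.806,228.052) → (122.806,101.704) → (53.088,101.704) → (53.088,228.052) (closed)

G21
G90
G00 X49.850 Y241.263
M3 S885
G1 X91.881 Y241.263 F1350
G1 X91.881 Y187.518
G1 X49.850 Y187.518
G1 X49.850 Y241.263
M5
G00 X121.911 Y215.945
M3 S885
G1 X79.561 Y14.861 F1350
G1 X134.749 Y128.112
G1 X143.815 Y57.358
G1 X121.911 Y215.945
M5
G00 X53.088 Y228.052
M3 S885
G1 X122.806 Y228.052 F1350
G1 X122.806 Y101.704
G1 X53.088 Y101.704
G1 X53.088 Y228.052
M5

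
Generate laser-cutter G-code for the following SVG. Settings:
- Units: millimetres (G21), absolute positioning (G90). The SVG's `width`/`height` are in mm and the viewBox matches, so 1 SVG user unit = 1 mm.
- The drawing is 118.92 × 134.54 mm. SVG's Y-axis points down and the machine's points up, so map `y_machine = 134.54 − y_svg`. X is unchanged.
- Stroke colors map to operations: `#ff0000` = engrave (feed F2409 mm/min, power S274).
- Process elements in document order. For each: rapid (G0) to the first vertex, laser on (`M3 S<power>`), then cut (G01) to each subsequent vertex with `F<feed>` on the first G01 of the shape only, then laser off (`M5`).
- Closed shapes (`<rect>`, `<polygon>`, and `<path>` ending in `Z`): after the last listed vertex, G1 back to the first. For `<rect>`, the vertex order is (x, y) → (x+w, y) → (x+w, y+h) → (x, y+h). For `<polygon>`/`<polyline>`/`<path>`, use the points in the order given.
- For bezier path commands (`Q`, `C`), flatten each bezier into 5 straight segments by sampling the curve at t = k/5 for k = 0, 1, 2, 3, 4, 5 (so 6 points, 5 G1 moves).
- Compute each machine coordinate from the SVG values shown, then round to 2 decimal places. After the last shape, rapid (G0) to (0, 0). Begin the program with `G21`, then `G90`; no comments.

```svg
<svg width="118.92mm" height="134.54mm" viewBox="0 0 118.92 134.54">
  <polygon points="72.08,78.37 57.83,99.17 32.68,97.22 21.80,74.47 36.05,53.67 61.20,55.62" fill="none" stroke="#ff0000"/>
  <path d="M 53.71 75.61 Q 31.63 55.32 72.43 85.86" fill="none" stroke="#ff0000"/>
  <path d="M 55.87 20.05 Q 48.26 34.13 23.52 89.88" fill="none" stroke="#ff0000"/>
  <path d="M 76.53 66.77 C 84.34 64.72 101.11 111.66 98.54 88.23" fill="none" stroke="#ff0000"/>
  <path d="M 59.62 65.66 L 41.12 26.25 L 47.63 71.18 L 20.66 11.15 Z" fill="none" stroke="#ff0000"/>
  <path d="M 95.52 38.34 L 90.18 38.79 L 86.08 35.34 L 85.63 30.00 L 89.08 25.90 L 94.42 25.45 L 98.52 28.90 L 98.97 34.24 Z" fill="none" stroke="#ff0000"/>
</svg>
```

G21
G90
G0 X72.08 Y56.17
M3 S274
G01 X57.83 Y35.37 F2409
G01 X32.68 Y37.32
G01 X21.80 Y60.07
G01 X36.05 Y80.87
G01 X61.20 Y78.92
G01 X72.08 Y56.17
M5
G0 X53.71 Y58.93
M3 S274
G01 X47.39 Y65.01 F2409
G01 X46.11 Y67.03
G01 X49.85 Y64.98
G01 X58.63 Y58.86
G01 X72.43 Y48.68
M5
G0 X55.87 Y114.49
M3 S274
G01 X52.14 Y107.19 F2409
G01 X47.04 Y96.56
G01 X40.57 Y82.59
G01 X32.73 Y65.29
G01 X23.52 Y44.66
M5
G0 X76.53 Y67.77
M3 S274
G01 X82.06 Y64.08 F2409
G01 X88.39 Y54.35
G01 X94.15 Y44.33
G01 X97.99 Y39.74
G01 X98.54 Y46.31
M5
G0 X59.62 Y68.88
M3 S274
G01 X41.12 Y108.29 F2409
G01 X47.63 Y63.36
G01 X20.66 Y123.39
G01 X59.62 Y68.88
M5
G0 X95.52 Y96.20
M3 S274
G01 X90.18 Y95.75 F2409
G01 X86.08 Y99.20
G01 X85.63 Y104.54
G01 X89.08 Y108.64
G01 X94.42 Y109.09
G01 X98.52 Y105.64
G01 X98.97 Y100.30
G01 X95.52 Y96.20
M5
G0 X0.00 Y0.00

Since the viewBox matches the mm dimensions, user units are millimetres directly. The only transform is the Y-flip y_m = 134.54 − y_svg.

Shape 1 is a regular polygon drawn with `<polygon>`. Its stroke #ff0000 means engrave at S274, F2409. After flipping Y the toolpath is (72.08,56.17) → (57.83,35.37) → (32.68,37.32) → (21.80,60.07) → (36.05,80.87) → (61.20,78.92) → (72.08,56.17), returning to the start.

Shape 2 is a quadratic bezier drawn with `<path>`. Its stroke #ff0000 means engrave at S274, F2409. After flipping Y the toolpath is (53.71,58.93) → (47.39,65.01) → (46.11,67.03) → (49.85,64.98) → (58.63,58.86) → (72.43,48.68).

Shape 3 is a quadratic bezier drawn with `<path>`. Its stroke #ff0000 means engrave at S274, F2409. After flipping Y the toolpath is (55.87,114.49) → (52.14,107.19) → (47.04,96.56) → (40.57,82.59) → (32.73,65.29) → (23.52,44.66).

Shape 4 is a cubic bezier drawn with `<path>`. Its stroke #ff0000 means engrave at S274, F2409. After flipping Y the toolpath is (76.53,67.77) → (82.06,64.08) → (88.39,54.35) → (94.15,44.33) → (97.99,39.74) → (98.54,46.31).

Shape 5 is a closed polygon drawn with `<path>`. Its stroke #ff0000 means engrave at S274, F2409. After flipping Y the toolpath is (59.62,68.88) → (41.12,108.29) → (47.63,63.36) → (20.66,123.39) → (59.62,68.88), returning to the start.

Shape 6 is a regular polygon drawn with `<path>`. Its stroke #ff0000 means engrave at S274, F2409. After flipping Y the toolpath is (95.52,96.20) → (90.18,95.75) → (86.08,99.20) → (85.63,104.54) → (89.08,108.64) → (94.42,109.09) → (98.52,105.64) → (98.97,100.30) → (95.52,96.20), returning to the start.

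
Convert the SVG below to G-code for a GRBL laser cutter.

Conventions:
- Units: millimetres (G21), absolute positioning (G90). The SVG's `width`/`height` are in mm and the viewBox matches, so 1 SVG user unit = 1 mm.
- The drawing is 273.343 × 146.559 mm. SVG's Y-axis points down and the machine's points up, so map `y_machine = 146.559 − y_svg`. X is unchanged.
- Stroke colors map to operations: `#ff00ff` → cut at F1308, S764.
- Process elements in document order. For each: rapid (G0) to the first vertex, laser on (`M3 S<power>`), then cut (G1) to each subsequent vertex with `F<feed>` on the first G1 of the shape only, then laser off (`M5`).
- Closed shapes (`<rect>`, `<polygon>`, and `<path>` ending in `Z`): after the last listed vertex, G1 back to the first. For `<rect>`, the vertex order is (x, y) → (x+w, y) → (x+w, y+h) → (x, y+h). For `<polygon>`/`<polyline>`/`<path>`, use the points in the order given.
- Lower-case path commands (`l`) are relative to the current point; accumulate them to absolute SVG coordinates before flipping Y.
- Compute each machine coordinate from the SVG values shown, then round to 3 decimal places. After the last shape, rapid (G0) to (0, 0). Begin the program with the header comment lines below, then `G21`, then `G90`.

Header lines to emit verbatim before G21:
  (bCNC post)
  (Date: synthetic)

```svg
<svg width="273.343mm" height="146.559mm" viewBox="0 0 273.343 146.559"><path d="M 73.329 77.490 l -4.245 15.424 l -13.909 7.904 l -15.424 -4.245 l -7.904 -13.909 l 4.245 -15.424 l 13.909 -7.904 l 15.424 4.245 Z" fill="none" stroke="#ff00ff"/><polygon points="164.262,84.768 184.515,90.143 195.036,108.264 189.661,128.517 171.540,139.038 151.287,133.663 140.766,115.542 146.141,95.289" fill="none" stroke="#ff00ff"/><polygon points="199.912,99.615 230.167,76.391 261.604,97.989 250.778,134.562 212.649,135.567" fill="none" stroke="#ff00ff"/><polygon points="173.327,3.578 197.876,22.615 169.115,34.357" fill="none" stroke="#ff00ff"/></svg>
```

(bCNC post)
(Date: synthetic)
G21
G90
G0 X73.329 Y69.069
M3 S764
G1 X69.084 Y53.645 F1308
G1 X55.175 Y45.741
G1 X39.751 Y49.986
G1 X31.847 Y63.895
G1 X36.092 Y79.319
G1 X50.001 Y87.223
G1 X65.425 Y82.978
G1 X73.329 Y69.069
M5
G0 X164.262 Y61.791
M3 S764
G1 X184.515 Y56.416 F1308
G1 X195.036 Y38.295
G1 X189.661 Y18.042
G1 X171.540 Y7.521
G1 X151.287 Y12.896
G1 X140.766 Y31.017
G1 X146.141 Y51.270
G1 X164.262 Y61.791
M5
G0 X199.912 Y46.944
M3 S764
G1 X230.167 Y70.168 F1308
G1 X261.604 Y48.570
G1 X250.778 Y11.997
G1 X212.649 Y10.992
G1 X199.912 Y46.944
M5
G0 X173.327 Y142.981
M3 S764
G1 X197.876 Y123.944 F1308
G1 X169.115 Y112.202
G1 X173.327 Y142.981
M5
G0 X0.000 Y0.000

Since the viewBox matches the mm dimensions, user units are millimetres directly. The only transform is the Y-flip y_m = 146.559 − y_svg.

Shape 1 is a regular polygon drawn with `<path>`. Its stroke #ff00ff means cut at S764, F1308. After flipping Y the toolpath is (73.329,69.069) → (69.084,53.645) → (55.175,45.741) → (39.751,49.986) → (31.847,63.895) → (36.092,79.319) → (50.001,87.223) → (65.425,82.978) → (73.329,69.069), returning to the start.

Shape 2 is a regular polygon drawn with `<polygon>`. Its stroke #ff00ff means cut at S764, F1308. After flipping Y the toolpath is (164.262,61.791) → (184.515,56.416) → (195.036,38.295) → (189.661,18.042) → (171.540,7.521) → (151.287,12.896) → (140.766,31.017) → (146.141,51.270) → (164.262,61.791), returning to the start.

Shape 3 is a regular polygon drawn with `<polygon>`. Its stroke #ff00ff means cut at S764, F1308. After flipping Y the toolpath is (199.912,46.944) → (230.167,70.168) → (261.604,48.570) → (250.778,11.997) → (212.649,10.992) → (199.912,46.944), returning to the start.

Shape 4 is a regular polygon drawn with `<polygon>`. Its stroke #ff00ff means cut at S764, F1308. After flipping Y the toolpath is (173.327,142.981) → (197.876,123.944) → (169.115,112.202) → (173.327,142.981), returning to the start.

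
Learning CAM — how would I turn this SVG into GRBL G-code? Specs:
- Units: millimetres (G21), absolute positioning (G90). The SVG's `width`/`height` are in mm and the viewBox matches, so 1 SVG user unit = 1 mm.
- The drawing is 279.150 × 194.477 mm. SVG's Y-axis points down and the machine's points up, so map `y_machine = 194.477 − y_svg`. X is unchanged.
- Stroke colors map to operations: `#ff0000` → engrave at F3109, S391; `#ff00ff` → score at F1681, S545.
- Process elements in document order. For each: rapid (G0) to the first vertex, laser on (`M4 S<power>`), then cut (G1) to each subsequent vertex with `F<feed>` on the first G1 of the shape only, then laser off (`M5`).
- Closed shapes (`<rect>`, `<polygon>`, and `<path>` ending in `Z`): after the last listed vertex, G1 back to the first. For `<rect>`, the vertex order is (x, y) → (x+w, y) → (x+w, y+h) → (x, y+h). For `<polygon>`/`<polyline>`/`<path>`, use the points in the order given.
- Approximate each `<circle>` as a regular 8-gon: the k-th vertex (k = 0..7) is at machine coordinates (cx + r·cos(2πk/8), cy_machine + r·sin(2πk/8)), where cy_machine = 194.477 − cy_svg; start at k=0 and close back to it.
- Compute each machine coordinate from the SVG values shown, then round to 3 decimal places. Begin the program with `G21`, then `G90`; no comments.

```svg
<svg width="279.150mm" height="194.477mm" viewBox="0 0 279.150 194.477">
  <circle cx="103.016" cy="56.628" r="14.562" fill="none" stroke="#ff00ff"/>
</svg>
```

G21
G90
G0 X117.578 Y137.849
M4 S545
G1 X113.313 Y148.146 F1681
G1 X103.016 Y152.411
G1 X92.719 Y148.146
G1 X88.454 Y137.849
G1 X92.719 Y127.552
G1 X103.016 Y123.287
G1 X113.313 Y127.552
G1 X117.578 Y137.849
M5

1 u = 1 mm; y_m = 194.477 − y.

[1] `<circle>` circle, #ff00ff→score S545 F1681: (117.578,137.849) → (113.313,148.146) → (103.016,152.411) → (92.719,148.146) → (88.454,137.849) → (92.719,127.552) → (103.016,123.287) → (113.313,127.552) → (117.578,137.849) (closed)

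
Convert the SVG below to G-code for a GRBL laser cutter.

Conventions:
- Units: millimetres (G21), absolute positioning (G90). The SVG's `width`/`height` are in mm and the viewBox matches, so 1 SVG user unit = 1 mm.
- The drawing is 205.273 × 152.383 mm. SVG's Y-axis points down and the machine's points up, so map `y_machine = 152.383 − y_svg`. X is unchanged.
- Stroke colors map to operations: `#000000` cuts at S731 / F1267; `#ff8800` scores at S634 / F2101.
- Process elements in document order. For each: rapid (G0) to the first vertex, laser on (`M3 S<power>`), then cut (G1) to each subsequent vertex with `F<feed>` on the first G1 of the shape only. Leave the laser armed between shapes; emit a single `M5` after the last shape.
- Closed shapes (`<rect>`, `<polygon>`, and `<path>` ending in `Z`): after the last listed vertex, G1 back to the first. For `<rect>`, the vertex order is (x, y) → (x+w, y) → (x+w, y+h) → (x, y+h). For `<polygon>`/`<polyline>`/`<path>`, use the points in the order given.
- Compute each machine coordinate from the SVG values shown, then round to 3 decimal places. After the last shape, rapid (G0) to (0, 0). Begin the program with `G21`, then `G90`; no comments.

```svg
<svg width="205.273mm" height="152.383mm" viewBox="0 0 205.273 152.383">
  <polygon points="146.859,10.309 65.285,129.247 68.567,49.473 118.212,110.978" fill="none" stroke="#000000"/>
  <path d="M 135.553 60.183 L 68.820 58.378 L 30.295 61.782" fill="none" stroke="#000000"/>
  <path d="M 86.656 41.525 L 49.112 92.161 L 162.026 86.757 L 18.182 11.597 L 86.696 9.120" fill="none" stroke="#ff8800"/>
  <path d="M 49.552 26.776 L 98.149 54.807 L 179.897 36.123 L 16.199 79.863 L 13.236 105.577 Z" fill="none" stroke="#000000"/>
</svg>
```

1 u = 1 mm; y_m = 152.383 − y.

[1] `<polygon>` closed polygon, #000000→cut S731 F1267: (146.859,142.074) → (65.285,23.136) → (68.567,102.910) → (118.212,41.405) → (146.859,142.074) (closed)

[2] `<path>` open polyline, #000000→cut S731 F1267: (135.553,92.200) → (68.820,94.005) → (30.295,90.601)

[3] `<path>` open polyline, #ff8800→score S634 F2101: (86.656,110.858) → (49.112,60.222) → (162.026,65.626) → (18.182,140.786) → (86.696,143.263)

[4] `<path>` closed polygon, #000000→cut S731 F1267: (49.552,125.607) → (98.149,97.576) → (179.897,116.260) → (16.199,72.520) → (13.236,46.806) → (49.552,125.607) (closed)

G21
G90
G0 X146.859 Y142.074
M3 S731
G1 X65.285 Y23.136 F1267
G1 X68.567 Y102.910
G1 X118.212 Y41.405
G1 X146.859 Y142.074
G0 X135.553 Y92.200
M3 S731
G1 X68.820 Y94.005 F1267
G1 X30.295 Y90.601
G0 X86.656 Y110.858
M3 S634
G1 X49.112 Y60.222 F2101
G1 X162.026 Y65.626
G1 X18.182 Y140.786
G1 X86.696 Y143.263
G0 X49.552 Y125.607
M3 S731
G1 X98.149 Y97.576 F1267
G1 X179.897 Y116.260
G1 X16.199 Y72.520
G1 X13.236 Y46.806
G1 X49.552 Y125.607
M5
G0 X0.000 Y0.000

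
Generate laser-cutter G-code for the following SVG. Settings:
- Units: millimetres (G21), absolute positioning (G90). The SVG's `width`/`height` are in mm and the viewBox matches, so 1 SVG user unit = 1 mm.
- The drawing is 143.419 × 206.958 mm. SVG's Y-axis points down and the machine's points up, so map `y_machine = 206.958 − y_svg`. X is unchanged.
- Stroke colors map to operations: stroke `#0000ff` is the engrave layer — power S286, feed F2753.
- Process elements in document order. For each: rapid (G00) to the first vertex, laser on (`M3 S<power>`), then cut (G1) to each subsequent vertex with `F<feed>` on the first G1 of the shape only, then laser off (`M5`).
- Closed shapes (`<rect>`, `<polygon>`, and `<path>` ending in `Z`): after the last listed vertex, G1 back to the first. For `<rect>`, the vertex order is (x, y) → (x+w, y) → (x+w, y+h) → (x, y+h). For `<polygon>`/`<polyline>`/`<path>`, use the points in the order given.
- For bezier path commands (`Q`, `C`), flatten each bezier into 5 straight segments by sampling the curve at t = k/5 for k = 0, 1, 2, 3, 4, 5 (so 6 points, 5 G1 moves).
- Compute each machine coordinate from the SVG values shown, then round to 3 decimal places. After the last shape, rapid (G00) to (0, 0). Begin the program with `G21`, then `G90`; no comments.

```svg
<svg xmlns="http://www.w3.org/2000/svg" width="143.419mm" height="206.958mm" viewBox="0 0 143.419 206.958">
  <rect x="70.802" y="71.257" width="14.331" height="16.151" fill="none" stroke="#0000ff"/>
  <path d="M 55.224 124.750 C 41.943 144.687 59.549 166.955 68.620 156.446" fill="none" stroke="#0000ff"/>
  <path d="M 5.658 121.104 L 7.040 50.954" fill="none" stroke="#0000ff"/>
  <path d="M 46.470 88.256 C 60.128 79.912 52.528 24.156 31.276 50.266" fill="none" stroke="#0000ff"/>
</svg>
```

G21
G90
G00 X70.802 Y135.701
M3 S286
G1 X85.133 Y135.701 F2753
G1 X85.133 Y119.550
G1 X70.802 Y119.550
G1 X70.802 Y135.701
M5
G00 X55.224 Y82.208
M3 S286
G1 X50.646 Y70.247 F2753
G1 X51.590 Y59.412
G1 X56.161 Y51.387
G1 X62.469 Y47.859
G1 X68.620 Y50.512
M5
G00 X5.658 Y85.854
M3 S286
G1 X7.040 Y156.004 F2753
M5
G00 X46.470 Y118.702
M3 S286
G1 X52.175 Y128.364 F2753
G1 X53.143 Y143.199
G1 X49.739 Y157.002
G1 X42.328 Y163.568
G1 X31.276 Y156.692
M5
G00 X0.000 Y0.000

Since the viewBox matches the mm dimensions, user units are millimetres directly. The only transform is the Y-flip y_m = 206.958 − y_svg.

Shape 1 is a rectangle drawn with `<rect>`. Its stroke #0000ff means engrave at S286, F2753. After flipping Y the toolpath is (70.802,135.701) → (85.133,135.701) → (85.133,119.550) → (70.802,119.550) → (70.802,135.701), returning to the start.

Shape 2 is a cubic bezier drawn with `<path>`. Its stroke #0000ff means engrave at S286, F2753. After flipping Y the toolpath is (55.224,82.208) → (50.646,70.247) → (51.590,59.412) → (56.161,51.387) → (62.469,47.859) → (68.620,50.512).

Shape 3 is a line segment drawn with `<path>`. Its stroke #0000ff means engrave at S286, F2753. After flipping Y the toolpath is (5.658,85.854) → (7.040,156.004).

Shape 4 is a cubic bezier drawn with `<path>`. Its stroke #0000ff means engrave at S286, F2753. After flipping Y the toolpath is (46.470,118.702) → (52.175,128.364) → (53.143,143.199) → (49.739,157.002) → (42.328,163.568) → (31.276,156.692).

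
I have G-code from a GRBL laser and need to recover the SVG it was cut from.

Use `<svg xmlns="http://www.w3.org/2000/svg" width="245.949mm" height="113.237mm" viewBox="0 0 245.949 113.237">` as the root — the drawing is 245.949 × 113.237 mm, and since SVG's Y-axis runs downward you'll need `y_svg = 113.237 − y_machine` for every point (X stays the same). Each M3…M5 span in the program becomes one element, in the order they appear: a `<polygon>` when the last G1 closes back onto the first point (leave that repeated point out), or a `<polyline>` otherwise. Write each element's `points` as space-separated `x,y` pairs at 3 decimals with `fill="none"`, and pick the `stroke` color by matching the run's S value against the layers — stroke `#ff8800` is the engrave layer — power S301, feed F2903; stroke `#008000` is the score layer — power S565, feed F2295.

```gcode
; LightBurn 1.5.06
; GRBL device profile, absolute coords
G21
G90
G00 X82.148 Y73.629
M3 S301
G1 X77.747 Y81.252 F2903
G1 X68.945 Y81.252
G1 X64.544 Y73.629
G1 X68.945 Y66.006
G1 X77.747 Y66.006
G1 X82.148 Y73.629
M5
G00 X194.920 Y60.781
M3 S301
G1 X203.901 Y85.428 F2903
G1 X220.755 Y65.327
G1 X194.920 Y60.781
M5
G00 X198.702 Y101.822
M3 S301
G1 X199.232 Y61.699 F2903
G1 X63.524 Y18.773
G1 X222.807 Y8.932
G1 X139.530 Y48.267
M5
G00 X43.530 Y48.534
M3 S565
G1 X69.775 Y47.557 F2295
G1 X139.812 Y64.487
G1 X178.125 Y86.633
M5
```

y_svg = 113.237 − y_m.

[1] S301→`#ff8800` (engrave); closed run; points: 82.148,39.608 77.747,31.985 68.945,31.985 64.544,39.608 68.945,47.231 77.747,47.231

[2] S301→`#ff8800` (engrave); closed run; points: 194.920,52.456 203.901,27.809 220.755,47.910

[3] S301→`#ff8800` (engrave); open run; points: 198.702,11.415 199.232,51.538 63.524,94.464 222.807,104.305 139.530,64.970

[4] S565→`#008000` (score); open run; points: 43.530,64.703 69.775,65.680 139.812,48.750 178.125,26.604

<svg xmlns="http://www.w3.org/2000/svg" width="245.949mm" height="113.237mm" viewBox="0 0 245.949 113.237">
  <polygon points="82.148,39.608 77.747,31.985 68.945,31.985 64.544,39.608 68.945,47.231 77.747,47.231" fill="none" stroke="#ff8800"/>
  <polygon points="194.920,52.456 203.901,27.809 220.755,47.910" fill="none" stroke="#ff8800"/>
  <polyline points="198.702,11.415 199.232,51.538 63.524,94.464 222.807,104.305 139.530,64.970" fill="none" stroke="#ff8800"/>
  <polyline points="43.530,64.703 69.775,65.680 139.812,48.750 178.125,26.604" fill="none" stroke="#008000"/>
</svg>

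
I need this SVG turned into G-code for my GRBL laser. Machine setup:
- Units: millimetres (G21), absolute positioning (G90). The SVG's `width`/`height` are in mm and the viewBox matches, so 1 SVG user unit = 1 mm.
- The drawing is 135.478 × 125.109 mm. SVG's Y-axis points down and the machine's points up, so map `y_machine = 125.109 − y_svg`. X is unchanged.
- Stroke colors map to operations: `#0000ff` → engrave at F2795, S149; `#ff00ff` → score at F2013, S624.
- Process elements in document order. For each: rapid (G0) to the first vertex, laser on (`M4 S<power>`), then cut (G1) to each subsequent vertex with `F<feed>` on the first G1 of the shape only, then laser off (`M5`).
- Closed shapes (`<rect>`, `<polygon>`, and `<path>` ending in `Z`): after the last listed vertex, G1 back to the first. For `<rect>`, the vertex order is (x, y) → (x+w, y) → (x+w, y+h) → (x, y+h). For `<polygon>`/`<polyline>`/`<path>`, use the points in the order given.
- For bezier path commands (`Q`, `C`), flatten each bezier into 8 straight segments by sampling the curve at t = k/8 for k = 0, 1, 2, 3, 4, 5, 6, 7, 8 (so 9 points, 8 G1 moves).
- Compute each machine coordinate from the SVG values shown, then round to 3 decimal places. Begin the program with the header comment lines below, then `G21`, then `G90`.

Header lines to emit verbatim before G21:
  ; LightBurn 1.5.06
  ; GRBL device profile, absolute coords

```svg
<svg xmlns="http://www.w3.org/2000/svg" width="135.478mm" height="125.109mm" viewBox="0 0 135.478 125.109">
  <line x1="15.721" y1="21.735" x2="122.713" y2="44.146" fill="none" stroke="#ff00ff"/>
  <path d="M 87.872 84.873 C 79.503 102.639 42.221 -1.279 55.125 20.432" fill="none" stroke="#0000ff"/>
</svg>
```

; LightBurn 1.5.06
; GRBL device profile, absolute coords
G21
G90
G0 X15.721 Y103.374
M4 S624
G1 X122.713 Y80.963 F2013
M5
G0 X87.872 Y40.236
M4 S149
G1 X83.533 Y38.795 F2795
G1 X77.410 Y45.863
G1 X70.430 Y58.543
G1 X63.521 Y73.936
G1 X57.609 Y89.144
G1 X53.621 Y101.269
G1 X52.484 Y107.413
G1 X55.125 Y104.677
M5

1 u = 1 mm; y_m = 125.109 − y.

[1] `<line>` line segment, #ff00ff→score S624 F2013: (15.721,103.374) → (122.713,80.963)

[2] `<path>` cubic bezier, #0000ff→engrave S149 F2795: (87.872,40.236) → (83.533,38.795) → (77.410,45.863) → (70.430,58.543) → (63.521,73.936) → (57.609,89.144) → (53.621,101.269) → (52.484,107.413) → (55.125,104.677)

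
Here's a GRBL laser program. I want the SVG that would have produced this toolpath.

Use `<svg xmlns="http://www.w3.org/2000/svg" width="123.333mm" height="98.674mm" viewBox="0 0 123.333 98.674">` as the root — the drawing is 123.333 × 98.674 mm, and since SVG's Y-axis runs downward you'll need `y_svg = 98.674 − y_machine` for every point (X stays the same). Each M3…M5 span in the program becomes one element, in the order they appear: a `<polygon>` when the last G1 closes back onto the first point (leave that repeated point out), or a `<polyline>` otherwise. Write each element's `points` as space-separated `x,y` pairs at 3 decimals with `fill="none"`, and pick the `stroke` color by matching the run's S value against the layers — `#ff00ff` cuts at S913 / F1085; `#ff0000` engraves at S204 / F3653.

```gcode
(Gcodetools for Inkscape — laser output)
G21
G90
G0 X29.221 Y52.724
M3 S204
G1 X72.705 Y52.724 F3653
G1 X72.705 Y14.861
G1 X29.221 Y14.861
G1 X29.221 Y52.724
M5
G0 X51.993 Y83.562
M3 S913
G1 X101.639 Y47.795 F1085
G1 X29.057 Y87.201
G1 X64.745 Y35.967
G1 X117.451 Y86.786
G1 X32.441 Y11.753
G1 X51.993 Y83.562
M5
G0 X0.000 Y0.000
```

<svg xmlns="http://www.w3.org/2000/svg" width="123.333mm" height="98.674mm" viewBox="0 0 123.333 98.674">
  <polygon points="29.221,45.950 72.705,45.950 72.705,83.813 29.221,83.813" fill="none" stroke="#ff0000"/>
  <polygon points="51.993,15.112 101.639,50.879 29.057,11.473 64.745,62.707 117.451,11.888 32.441,86.921" fill="none" stroke="#ff00ff"/>
</svg>

Machine Y-up, SVG Y-down with viewBox height 98.674, so y_svg = 98.674 − y_machine; X carries over.

Run 1: S204 ⇒ engrave layer `#ff0000`. The run returns to its start, so emit a `<polygon>` with points (Y-flipped): 29.221,45.950 72.705,45.950 72.705,83.813 29.221,83.813.

Run 2: the run's S913 means `#ff00ff` (cut). The run returns to its start, so emit a `<polygon>` with points (Y-flipped): 51.993,15.112 101.639,50.879 29.057,11.473 64.745,62.707 117.451,11.888 32.441,86.921.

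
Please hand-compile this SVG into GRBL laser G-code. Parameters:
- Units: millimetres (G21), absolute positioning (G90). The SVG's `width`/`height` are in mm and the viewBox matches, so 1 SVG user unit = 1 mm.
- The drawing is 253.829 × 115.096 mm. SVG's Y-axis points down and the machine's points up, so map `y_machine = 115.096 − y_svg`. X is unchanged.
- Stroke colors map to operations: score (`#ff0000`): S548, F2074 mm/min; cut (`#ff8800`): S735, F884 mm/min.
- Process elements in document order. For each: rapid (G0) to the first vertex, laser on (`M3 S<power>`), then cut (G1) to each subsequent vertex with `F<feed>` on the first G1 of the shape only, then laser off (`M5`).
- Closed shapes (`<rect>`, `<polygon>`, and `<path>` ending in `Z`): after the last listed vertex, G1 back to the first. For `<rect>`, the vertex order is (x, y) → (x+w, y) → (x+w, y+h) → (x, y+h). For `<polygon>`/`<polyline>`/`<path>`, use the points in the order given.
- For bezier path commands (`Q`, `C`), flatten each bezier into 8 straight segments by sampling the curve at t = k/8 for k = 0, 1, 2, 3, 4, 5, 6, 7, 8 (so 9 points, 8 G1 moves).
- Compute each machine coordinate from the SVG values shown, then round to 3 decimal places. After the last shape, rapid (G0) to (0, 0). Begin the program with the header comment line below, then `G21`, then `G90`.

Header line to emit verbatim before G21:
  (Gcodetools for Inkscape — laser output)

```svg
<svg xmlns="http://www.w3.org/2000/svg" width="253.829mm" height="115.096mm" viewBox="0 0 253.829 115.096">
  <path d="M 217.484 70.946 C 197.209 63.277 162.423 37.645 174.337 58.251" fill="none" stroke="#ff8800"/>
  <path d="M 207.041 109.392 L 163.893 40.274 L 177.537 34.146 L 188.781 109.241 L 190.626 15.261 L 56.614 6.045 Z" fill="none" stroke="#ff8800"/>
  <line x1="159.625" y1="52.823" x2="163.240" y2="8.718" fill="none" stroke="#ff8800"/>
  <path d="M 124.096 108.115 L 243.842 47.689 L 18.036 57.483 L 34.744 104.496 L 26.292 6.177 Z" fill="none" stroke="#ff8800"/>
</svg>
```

(Gcodetools for Inkscape — laser output)
G21
G90
G0 X217.484 Y44.150
M3 S735
G1 X209.320 Y47.742 F884
G1 X200.513 Y52.267
G1 X191.781 Y56.970
G1 X183.840 Y61.101
G1 X177.407 Y63.906
G1 X173.201 Y64.633
G1 X171.939 Y62.530
G1 X174.337 Y56.845
M5
G0 X207.041 Y5.704
M3 S735
G1 X163.893 Y74.822 F884
G1 X177.537 Y80.950
G1 X188.781 Y5.855
G1 X190.626 Y99.835
G1 X56.614 Y109.051
G1 X207.041 Y5.704
M5
G0 X159.625 Y62.273
M3 S735
G1 X163.240 Y106.378 F884
M5
G0 X124.096 Y6.981
M3 S735
G1 X243.842 Y67.407 F884
G1 X18.036 Y57.613
G1 X34.744 Y10.600
G1 X26.292 Y108.919
G1 X124.096 Y6.981
M5
G0 X0.000 Y0.000

Since the viewBox matches the mm dimensions, user units are millimetres directly. The only transform is the Y-flip y_m = 115.096 − y_svg.

Shape 1 is a cubic bezier drawn with `<path>`. Its stroke #ff8800 means cut at S735, F884. After flipping Y the toolpath is (217.484,44.150) → (209.320,47.742) → (200.513,52.267) → (191.781,56.970) → (183.840,61.101) → (177.407,63.906) → (173.201,64.633) → (171.939,62.530) → (174.337,56.845).

Shape 2 is a closed polygon drawn with `<path>`. Its stroke #ff8800 means cut at S735, F884. After flipping Y the toolpath is (207.041,5.704) → (163.893,74.822) → (177.537,80.950) → (188.781,5.855) → (190.626,99.835) → (56.614,109.051) → (207.041,5.704), returning to the start.

Shape 3 is a line segment drawn with `<line>`. Its stroke #ff8800 means cut at S735, F884. After flipping Y the toolpath is (159.625,62.273) → (163.240,106.378).

Shape 4 is a closed polygon drawn with `<path>`. Its stroke #ff8800 means cut at S735, F884. After flipping Y the toolpath is (124.096,6.981) → (243.842,67.407) → (18.036,57.613) → (34.744,10.600) → (26.292,108.919) → (124.096,6.981), returning to the start.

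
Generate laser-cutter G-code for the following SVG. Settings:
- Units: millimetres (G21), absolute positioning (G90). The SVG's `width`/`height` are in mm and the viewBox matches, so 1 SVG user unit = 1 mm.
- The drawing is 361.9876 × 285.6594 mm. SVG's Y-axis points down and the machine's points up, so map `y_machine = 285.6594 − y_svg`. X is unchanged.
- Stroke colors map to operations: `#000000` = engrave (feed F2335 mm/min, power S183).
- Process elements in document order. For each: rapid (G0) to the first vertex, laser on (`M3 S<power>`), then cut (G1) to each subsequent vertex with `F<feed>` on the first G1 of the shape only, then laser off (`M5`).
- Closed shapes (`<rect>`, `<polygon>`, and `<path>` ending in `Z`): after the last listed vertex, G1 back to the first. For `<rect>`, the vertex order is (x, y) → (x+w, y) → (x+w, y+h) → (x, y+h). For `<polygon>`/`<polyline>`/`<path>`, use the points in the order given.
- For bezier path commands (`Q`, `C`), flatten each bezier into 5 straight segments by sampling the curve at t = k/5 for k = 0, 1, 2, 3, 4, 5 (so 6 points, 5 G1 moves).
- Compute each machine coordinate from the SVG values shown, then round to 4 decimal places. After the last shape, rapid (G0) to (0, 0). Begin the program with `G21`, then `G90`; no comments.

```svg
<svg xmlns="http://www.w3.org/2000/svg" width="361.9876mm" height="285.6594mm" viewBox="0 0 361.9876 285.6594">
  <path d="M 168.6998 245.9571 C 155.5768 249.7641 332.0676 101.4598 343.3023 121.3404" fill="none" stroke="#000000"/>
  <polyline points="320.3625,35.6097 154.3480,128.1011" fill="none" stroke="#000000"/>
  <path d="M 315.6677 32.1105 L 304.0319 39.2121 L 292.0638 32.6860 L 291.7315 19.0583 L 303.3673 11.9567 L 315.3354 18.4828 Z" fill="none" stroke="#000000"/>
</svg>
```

1 u = 1 mm; y_m = 285.6594 − y.

[1] `<path>` cubic bezier, #000000→engrave S183 F2335: (168.6998,39.7023) → (180.7407,53.1091) → (221.2552,87.6484) → (273.2094,127.9459) → (319.5697,158.6275) → (343.3023,164.3190)

[2] `<polyline>` line segment, #000000→engrave S183 F2335: (320.3625,250.0497) → (154.3480,157.5583)

[3] `<path>` regular polygon, #000000→engrave S183 F2335: (315.6677,253.5489) → (304.0319,246.4473) → (292.0638,252.9734) → (291.7315,266.6011) → (303.3673,273.7027) → (315.3354,267.1766) → (315.6677,253.5489) (closed)

G21
G90
G0 X168.6998 Y39.7023
M3 S183
G1 X180.7407 Y53.1091 F2335
G1 X221.2552 Y87.6484
G1 X273.2094 Y127.9459
G1 X319.5697 Y158.6275
G1 X343.3023 Y164.3190
M5
G0 X320.3625 Y250.0497
M3 S183
G1 X154.3480 Y157.5583 F2335
M5
G0 X315.6677 Y253.5489
M3 S183
G1 X304.0319 Y246.4473 F2335
G1 X292.0638 Y252.9734
G1 X291.7315 Y266.6011
G1 X303.3673 Y273.7027
G1 X315.3354 Y267.1766
G1 X315.6677 Y253.5489
M5
G0 X0.0000 Y0.0000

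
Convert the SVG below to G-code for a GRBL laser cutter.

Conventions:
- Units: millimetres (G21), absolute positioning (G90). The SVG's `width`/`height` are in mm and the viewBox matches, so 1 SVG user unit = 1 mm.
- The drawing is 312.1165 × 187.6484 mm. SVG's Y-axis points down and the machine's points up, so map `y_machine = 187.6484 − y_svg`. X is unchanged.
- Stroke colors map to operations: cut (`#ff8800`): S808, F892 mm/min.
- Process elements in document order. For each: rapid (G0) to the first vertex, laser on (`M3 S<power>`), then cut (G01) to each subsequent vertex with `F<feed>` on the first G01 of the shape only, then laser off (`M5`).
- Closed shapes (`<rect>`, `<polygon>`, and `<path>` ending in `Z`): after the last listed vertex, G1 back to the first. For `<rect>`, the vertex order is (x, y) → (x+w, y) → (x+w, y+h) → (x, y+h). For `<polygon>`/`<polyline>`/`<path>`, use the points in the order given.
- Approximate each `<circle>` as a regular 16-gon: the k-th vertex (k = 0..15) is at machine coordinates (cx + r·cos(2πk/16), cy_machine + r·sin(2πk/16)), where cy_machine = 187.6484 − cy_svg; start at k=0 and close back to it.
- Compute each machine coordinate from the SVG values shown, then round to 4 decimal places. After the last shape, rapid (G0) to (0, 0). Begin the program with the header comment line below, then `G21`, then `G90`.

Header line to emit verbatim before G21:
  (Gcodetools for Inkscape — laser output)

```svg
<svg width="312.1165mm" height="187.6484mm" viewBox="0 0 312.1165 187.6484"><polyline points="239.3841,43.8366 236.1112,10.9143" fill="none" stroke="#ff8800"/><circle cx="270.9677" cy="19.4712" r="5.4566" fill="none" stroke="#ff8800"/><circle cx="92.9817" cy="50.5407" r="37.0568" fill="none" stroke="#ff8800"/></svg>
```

Since the viewBox matches the mm dimensions, user units are millimetres directly. The only transform is the Y-flip y_m = 187.6484 − y_svg.

Shape 1 is a line segment drawn with `<polyline>`. Its stroke #ff8800 means cut at S808, F892. After flipping Y the toolpath is (239.3841,143.8118) → (236.1112,176.7341).

Shape 2 is a circle drawn with `<circle>`. Its stroke #ff8800 means cut at S808, F892. After flipping Y the toolpath is (276.4243,168.1772) → (276.0089,170.2654) → (274.8261,172.0356) → (273.0559,173.2184) → (270.9677,173.6338) → (268.8795,173.2184) → (267.1093,172.0356) → (265.9265,170.2654) → (265.5111,168.1772) → (265.9265,166.0890) → (267.1093,164.3188) → (268.8795,163.1360) → (270.9677,162.7206) → (273.0559,163.1360) → (274.8261,164.3188) → (276.0089,166.0890) → (276.4243,168.1772), returning to the start.

Shape 3 is a circle drawn with `<circle>`. Its stroke #ff8800 means cut at S808, F892. After flipping Y the toolpath is (130.0385,137.1077) → (127.2177,151.2887) → (119.1848,163.3108) → (107.1627,171.3437) → (92.9817,174.1645) → (78.8007,171.3437) → (66.7786,163.3108) → (58.7457,151.2887) → (55.9249,137.1077) → (58.7457,122.9267) → (66.7786,110.9046) → (78.8007,102.8717) → (92.9817,100.0509) → (107.1627,102.8717) → (119.1848,110.9046) → (127.2177,122.9267) → (130.0385,137.1077), returning to the start.

(Gcodetools for Inkscape — laser output)
G21
G90
G0 X239.3841 Y143.8118
M3 S808
G01 X236.1112 Y176.7341 F892
M5
G0 X276.4243 Y168.1772
M3 S808
G01 X276.0089 Y170.2654 F892
G01 X274.8261 Y172.0356
G01 X273.0559 Y173.2184
G01 X270.9677 Y173.6338
G01 X268.8795 Y173.2184
G01 X267.1093 Y172.0356
G01 X265.9265 Y170.2654
G01 X265.5111 Y168.1772
G01 X265.9265 Y166.0890
G01 X267.1093 Y164.3188
G01 X268.8795 Y163.1360
G01 X270.9677 Y162.7206
G01 X273.0559 Y163.1360
G01 X274.8261 Y164.3188
G01 X276.0089 Y166.0890
G01 X276.4243 Y168.1772
M5
G0 X130.0385 Y137.1077
M3 S808
G01 X127.2177 Y151.2887 F892
G01 X119.1848 Y163.3108
G01 X107.1627 Y171.3437
G01 X92.9817 Y174.1645
G01 X78.8007 Y171.3437
G01 X66.7786 Y163.3108
G01 X58.7457 Y151.2887
G01 X55.9249 Y137.1077
G01 X58.7457 Y122.9267
G01 X66.7786 Y110.9046
G01 X78.8007 Y102.8717
G01 X92.9817 Y100.0509
G01 X107.1627 Y102.8717
G01 X119.1848 Y110.9046
G01 X127.2177 Y122.9267
G01 X130.0385 Y137.1077
M5
G0 X0.0000 Y0.0000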